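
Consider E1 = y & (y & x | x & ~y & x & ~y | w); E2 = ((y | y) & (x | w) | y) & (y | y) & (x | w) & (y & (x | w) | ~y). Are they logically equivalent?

E1: y & (y & x | x & ~y & x & ~y | w)
    = y & (y & x | x & ~y | w)   [idempotence]
    = y & (x | w)   [distribution]
E2: ((y | y) & (x | w) | y) & (y | y) & (x | w) & (y & (x | w) | ~y)
    = (y | y) & (x | w) & (y & (x | w) | ~y)   [absorption]
    = y & (x | w) & (y & (x | w) | ~y)   [idempotence]
    = y & (x | w)   [absorption]
Both reduce to y & (x | w), so they are equivalent.

Yes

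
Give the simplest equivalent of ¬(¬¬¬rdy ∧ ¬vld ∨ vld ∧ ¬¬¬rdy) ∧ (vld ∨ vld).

¬(¬¬¬rdy ∧ ¬vld ∨ vld ∧ ¬¬¬rdy) ∧ (vld ∨ vld)
= ¬¬¬¬rdy ∧ (vld ∨ vld)
= ¬¬rdy ∧ (vld ∨ vld)
= ¬¬rdy ∧ vld
= rdy ∧ vld

rdy ∧ vld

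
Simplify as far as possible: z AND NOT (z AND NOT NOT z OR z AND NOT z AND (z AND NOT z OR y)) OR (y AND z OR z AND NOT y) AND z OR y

z OR y

z AND NOT (z AND NOT NOT z OR z AND NOT z AND (z AND NOT z OR y)) OR (y AND z OR z AND NOT y) AND z OR y
= z AND NOT (z AND NOT NOT z OR z AND NOT z) OR (y AND z OR z AND NOT y) AND z OR y
= z AND NOT (z AND z OR z AND NOT z) OR (y AND z OR z AND NOT y) AND z OR y
= z AND NOT z OR (y AND z OR z AND NOT y) AND z OR y
= z AND NOT z OR z AND z OR y
= z OR y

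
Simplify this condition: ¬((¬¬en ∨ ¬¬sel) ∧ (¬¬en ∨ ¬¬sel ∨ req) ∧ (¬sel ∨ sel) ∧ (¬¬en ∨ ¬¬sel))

¬((¬¬en ∨ ¬¬sel) ∧ (¬¬en ∨ ¬¬sel ∨ req) ∧ (¬sel ∨ sel) ∧ (¬¬en ∨ ¬¬sel))
= ¬((¬¬en ∨ ¬¬sel) ∧ (¬¬en ∨ ¬¬sel ∨ req) ∧ (¬¬en ∨ ¬¬sel))   (complement / identity)
= ¬((¬¬en ∨ ¬¬sel) ∧ (¬¬en ∨ ¬¬sel))   (absorption)
= ¬(¬¬en ∨ ¬¬sel)   (idempotence)
= ¬en ∧ ¬sel   (De Morgan)

¬en ∧ ¬sel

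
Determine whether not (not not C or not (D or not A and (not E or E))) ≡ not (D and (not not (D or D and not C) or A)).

No

E1: not (not not C or not (D or not A and (not E or E)))
    = not C and (D or not A and (not E or E))   [De Morgan]
    = not C and (D or not A)   [complement / identity]
E2: not (D and (not not (D or D and not C) or A))
    = not (D and (not not D or A))   [absorption]
    = not (D and (D or A))   [double negation]
    = not D   [absorption]
These differ: at A=1, C=0, D=1, E=0, E1 = 1 but E2 = 0.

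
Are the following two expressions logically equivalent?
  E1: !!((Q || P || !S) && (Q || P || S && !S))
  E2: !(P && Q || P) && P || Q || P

Yes

E1: !!((Q || P || !S) && (Q || P || S && !S))
    = !!((Q || P || !S) && (Q || P))   (complement / identity)
    = !!(Q || P)   (absorption)
    = Q || P   (double negation)
E2: !(P && Q || P) && P || Q || P
    = !P && P || Q || P   (absorption)
    = Q || P   (complement / identity)
Both reduce to Q || P, so they are equivalent.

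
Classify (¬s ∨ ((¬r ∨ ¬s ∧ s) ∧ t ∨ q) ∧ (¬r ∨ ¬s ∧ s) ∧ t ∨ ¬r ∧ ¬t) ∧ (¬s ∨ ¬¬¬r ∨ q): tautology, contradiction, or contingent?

(¬s ∨ ((¬r ∨ ¬s ∧ s) ∧ t ∨ q) ∧ (¬r ∨ ¬s ∧ s) ∧ t ∨ ¬r ∧ ¬t) ∧ (¬s ∨ ¬¬¬r ∨ q)
= (¬s ∨ (¬r ∨ ¬s ∧ s) ∧ t ∨ ¬r ∧ ¬t) ∧ (¬s ∨ ¬¬¬r ∨ q)   (absorption)
= (¬s ∨ (¬r ∨ ¬s ∧ s) ∧ t ∨ ¬r ∧ ¬t) ∧ (¬s ∨ ¬r ∨ q)   (double negation)
= (¬s ∨ ¬r ∧ t ∨ ¬r ∧ ¬t) ∧ (¬s ∨ ¬r ∨ q)   (complement / identity)
= (¬s ∨ ¬r) ∧ (¬s ∨ ¬r ∨ q)   (distribution)
= ¬s ∨ ¬r   (absorption)
This depends on r, s, so it is not a constant.

contingent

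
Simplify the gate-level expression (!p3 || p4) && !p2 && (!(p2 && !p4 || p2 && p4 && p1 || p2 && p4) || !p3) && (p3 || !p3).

(!p3 || p4) && !p2

(!p3 || p4) && !p2 && (!(p2 && !p4 || p2 && p4 && p1 || p2 && p4) || !p3) && (p3 || !p3)
= (!p3 || p4) && !p2 && (!(p2 && !p4 || p2 && p4) || !p3) && (p3 || !p3)   (absorption)
= (!p3 || p4) && !p2 && (!p2 || !p3) && (p3 || !p3)   (distribution)
= (!p3 || p4) && !p2 && (p3 || !p3)   (absorption)
= (!p3 || p4) && !p2   (complement / identity)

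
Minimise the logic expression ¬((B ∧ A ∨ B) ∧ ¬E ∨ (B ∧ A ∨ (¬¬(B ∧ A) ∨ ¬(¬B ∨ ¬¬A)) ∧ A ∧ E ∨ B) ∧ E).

¬((B ∧ A ∨ B) ∧ ¬E ∨ (B ∧ A ∨ (¬¬(B ∧ A) ∨ ¬(¬B ∨ ¬¬A)) ∧ A ∧ E ∨ B) ∧ E)
= ¬((B ∧ A ∨ B) ∧ ¬E ∨ (B ∧ A ∨ (¬¬(B ∧ A) ∨ B ∧ ¬A) ∧ A ∧ E ∨ B) ∧ E)
= ¬((B ∧ A ∨ B) ∧ ¬E ∨ (B ∧ A ∨ (B ∧ A ∨ B ∧ ¬A) ∧ A ∧ E ∨ B) ∧ E)
= ¬((B ∧ A ∨ B) ∧ ¬E ∨ (B ∧ A ∨ B ∧ A ∧ E ∨ B) ∧ E)
= ¬((B ∧ A ∨ B) ∧ ¬E ∨ (B ∧ A ∨ B) ∧ E)
= ¬(B ∧ A ∨ B)
= ¬B

¬B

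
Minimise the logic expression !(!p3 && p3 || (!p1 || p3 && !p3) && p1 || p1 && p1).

!p1

!(!p3 && p3 || (!p1 || p3 && !p3) && p1 || p1 && p1)
= !((!p1 || p3 && !p3) && p1 || p1 && p1)   [complement / identity]
= !(!p1 && p1 || p1 && p1)   [complement / identity]
= !p1   [distribution]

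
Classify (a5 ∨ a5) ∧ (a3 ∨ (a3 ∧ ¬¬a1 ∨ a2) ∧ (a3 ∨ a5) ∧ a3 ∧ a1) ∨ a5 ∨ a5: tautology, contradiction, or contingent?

contingent

(a5 ∨ a5) ∧ (a3 ∨ (a3 ∧ ¬¬a1 ∨ a2) ∧ (a3 ∨ a5) ∧ a3 ∧ a1) ∨ a5 ∨ a5
= (a5 ∨ a5) ∧ (a3 ∨ (a3 ∧ a1 ∨ a2) ∧ (a3 ∨ a5) ∧ a3 ∧ a1) ∨ a5 ∨ a5   — double negation
= (a5 ∨ a5) ∧ (a3 ∨ (a3 ∧ a1 ∨ a2) ∧ a3 ∧ a1) ∨ a5 ∨ a5   — absorption
= (a5 ∨ a5) ∧ (a3 ∨ a3 ∧ a1) ∨ a5 ∨ a5   — absorption
= (a5 ∨ a5) ∧ a3 ∨ a5 ∨ a5   — absorption
= a5 ∨ a5   — absorption
= a5   — idempotence
This depends on a5, so it is not a constant.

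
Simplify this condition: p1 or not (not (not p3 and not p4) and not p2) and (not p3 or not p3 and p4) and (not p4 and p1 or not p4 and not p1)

p1 or not (not (not p3 and not p4) and not p2) and (not p3 or not p3 and p4) and (not p4 and p1 or not p4 and not p1)
= p1 or not (not (not p3 and not p4) and not p2) and not p3 and (not p4 and p1 or not p4 and not p1)   (absorption)
= p1 or not (not (not p3 and not p4) and not p2) and not p3 and not p4   (distribution)
= p1 or (not p3 and not p4 or p2) and not p3 and not p4   (De Morgan)
= p1 or not p3 and not p4   (absorption)

p1 or not p3 and not p4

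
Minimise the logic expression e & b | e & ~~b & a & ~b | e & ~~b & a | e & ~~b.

e & b | e & ~~b & a & ~b | e & ~~b & a | e & ~~b
= e & b | e & ~~b & a | e & ~~b   (absorption)
= e & b | e & ~~b   (absorption)
= e & b | e & b   (double negation)
= e & b   (idempotence)

e & b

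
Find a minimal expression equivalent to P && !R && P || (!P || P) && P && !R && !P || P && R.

P

P && !R && P || (!P || P) && P && !R && !P || P && R
= P && !R && P || P && !R && !P || P && R   [complement / identity]
= P && !R || P && R   [distribution]
= P   [distribution]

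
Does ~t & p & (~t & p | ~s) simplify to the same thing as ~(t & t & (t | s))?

E1: ~t & p & (~t & p | ~s)
    = ~t & p   — absorption
E2: ~(t & t & (t | s))
    = ~(t & t)   — absorption
    = ~t   — idempotence
These differ: at p=0, s=0, t=0, E1 = 0 but E2 = 1.

No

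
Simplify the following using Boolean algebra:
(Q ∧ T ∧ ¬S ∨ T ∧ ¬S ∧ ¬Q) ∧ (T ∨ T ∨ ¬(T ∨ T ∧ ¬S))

T ∧ ¬S

(Q ∧ T ∧ ¬S ∨ T ∧ ¬S ∧ ¬Q) ∧ (T ∨ T ∨ ¬(T ∨ T ∧ ¬S))
= (Q ∧ T ∧ ¬S ∨ T ∧ ¬S ∧ ¬Q) ∧ (T ∨ T ∨ ¬T)
= T ∧ ¬S ∧ (T ∨ T ∨ ¬T)
= T ∧ ¬S ∧ (T ∨ ¬T)
= T ∧ ¬S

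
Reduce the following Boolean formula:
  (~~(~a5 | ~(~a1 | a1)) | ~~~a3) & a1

(~a5 | ~a3) & a1

(~~(~a5 | ~(~a1 | a1)) | ~~~a3) & a1
= (~~(~a5 | ~(~a1 | a1)) | ~a3) & a1   — double negation
= (~(a5 & (~a1 | a1)) | ~a3) & a1   — De Morgan
= (~a5 | ~a3) & a1   — complement / identity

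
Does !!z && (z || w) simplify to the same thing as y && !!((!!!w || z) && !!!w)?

E1: !!z && (z || w)
    = z && (z || w)   [double negation]
    = z   [absorption]
E2: y && !!((!!!w || z) && !!!w)
    = y && !!!!!w   [absorption]
    = y && !!!w   [double negation]
    = y && !w   [double negation]
These differ: at w=1, y=0, z=1, E1 = 1 but E2 = 0.

No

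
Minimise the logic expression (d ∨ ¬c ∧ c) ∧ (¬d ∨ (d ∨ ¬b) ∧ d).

d

(d ∨ ¬c ∧ c) ∧ (¬d ∨ (d ∨ ¬b) ∧ d)
= (d ∨ ¬c ∧ c) ∧ (¬d ∨ d)   — absorption
= d ∧ (¬d ∨ d)   — complement / identity
= d   — complement / identity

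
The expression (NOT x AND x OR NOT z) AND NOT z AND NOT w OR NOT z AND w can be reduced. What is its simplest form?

NOT z

(NOT x AND x OR NOT z) AND NOT z AND NOT w OR NOT z AND w
= NOT z AND NOT z AND NOT w OR NOT z AND w
= NOT z AND NOT w OR NOT z AND w
= NOT z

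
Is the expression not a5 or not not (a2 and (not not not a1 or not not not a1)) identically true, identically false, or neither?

neither

not a5 or not not (a2 and (not not not a1 or not not not a1))
= not a5 or not not (a2 and not not not a1)   — idempotence
= not a5 or not not (a2 and not a1)   — double negation
= not a5 or a2 and not a1   — double negation
This depends on a1, a2, a5, so it is not a constant.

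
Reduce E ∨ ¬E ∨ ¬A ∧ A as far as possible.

True

E ∨ ¬E ∨ ¬A ∧ A
= E ∨ ¬E   [complement / identity]
= True   [complement]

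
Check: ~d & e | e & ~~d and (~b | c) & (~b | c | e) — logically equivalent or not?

No

E1: ~d & e | e & ~~d
    = ~d & e | e & d   (double negation)
    = e   (distribution)
E2: (~b | c) & (~b | c | e)
    = ~b | c   (absorption)
These differ: at b=0, c=1, d=0, e=0, E1 = 0 but E2 = 1.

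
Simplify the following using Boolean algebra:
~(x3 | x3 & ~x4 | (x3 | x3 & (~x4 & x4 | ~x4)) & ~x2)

~x3

~(x3 | x3 & ~x4 | (x3 | x3 & (~x4 & x4 | ~x4)) & ~x2)
= ~(x3 | x3 & ~x4 | (x3 | x3 & ~x4) & ~x2)   (complement / identity)
= ~(x3 | x3 & ~x4)   (absorption)
= ~x3   (absorption)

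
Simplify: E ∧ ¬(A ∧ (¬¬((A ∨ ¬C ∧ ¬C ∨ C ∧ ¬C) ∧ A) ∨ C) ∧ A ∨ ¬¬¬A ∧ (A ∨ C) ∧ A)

E ∧ ¬A

E ∧ ¬(A ∧ (¬¬((A ∨ ¬C ∧ ¬C ∨ C ∧ ¬C) ∧ A) ∨ C) ∧ A ∨ ¬¬¬A ∧ (A ∨ C) ∧ A)
= E ∧ ¬(A ∧ (¬¬((A ∨ ¬C) ∧ A) ∨ C) ∧ A ∨ ¬¬¬A ∧ (A ∨ C) ∧ A)
= E ∧ ¬(A ∧ (¬¬A ∨ C) ∧ A ∨ ¬¬¬A ∧ (A ∨ C) ∧ A)
= E ∧ ¬(A ∧ (A ∨ C) ∧ A ∨ ¬¬¬A ∧ (A ∨ C) ∧ A)
= E ∧ ¬(A ∧ (A ∨ C) ∧ A ∨ ¬A ∧ (A ∨ C) ∧ A)
= E ∧ ¬((A ∨ C) ∧ A)
= E ∧ ¬A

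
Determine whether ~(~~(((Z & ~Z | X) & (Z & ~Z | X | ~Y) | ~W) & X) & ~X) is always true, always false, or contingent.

~(~~(((Z & ~Z | X) & (Z & ~Z | X | ~Y) | ~W) & X) & ~X)
= ~(~~((Z & ~Z | X | ~W) & X) & ~X)   — absorption
= ~(~~((X | ~W) & X) & ~X)   — complement / identity
= ~(~~X & ~X)   — absorption
= ~X | X   — De Morgan
= 1   — complement

always true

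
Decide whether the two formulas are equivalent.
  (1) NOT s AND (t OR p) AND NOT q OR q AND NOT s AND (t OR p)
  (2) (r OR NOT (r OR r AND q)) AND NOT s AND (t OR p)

E1: NOT s AND (t OR p) AND NOT q OR q AND NOT s AND (t OR p)
    = NOT s AND (t OR p)   [distribution]
E2: (r OR NOT (r OR r AND q)) AND NOT s AND (t OR p)
    = (r OR NOT r) AND NOT s AND (t OR p)   [absorption]
    = NOT s AND (t OR p)   [complement / identity]
Both reduce to NOT s AND (t OR p), so they are equivalent.

Yes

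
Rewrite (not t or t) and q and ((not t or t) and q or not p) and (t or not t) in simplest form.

q

(not t or t) and q and ((not t or t) and q or not p) and (t or not t)
= (not t or t) and q and ((not t or t) and q or not p)
= (not t or t) and q
= q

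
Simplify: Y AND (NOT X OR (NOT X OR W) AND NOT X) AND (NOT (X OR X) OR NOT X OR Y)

Y AND (NOT X OR (NOT X OR W) AND NOT X) AND (NOT (X OR X) OR NOT X OR Y)
= Y AND (NOT X OR (NOT X OR W) AND NOT X) AND (NOT X OR NOT X OR Y)
= Y AND (NOT X OR NOT X) AND (NOT X OR NOT X OR Y)
= Y AND (NOT X OR NOT X)
= Y AND NOT X

Y AND NOT X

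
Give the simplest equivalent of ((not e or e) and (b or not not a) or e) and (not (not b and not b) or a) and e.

((not e or e) and (b or not not a) or e) and (not (not b and not b) or a) and e
= (b or not not a or e) and (not (not b and not b) or a) and e   — complement / identity
= (b or not not a or e) and (b or b or a) and e   — De Morgan
= (b or a or e) and (b or b or a) and e   — double negation
= (b or a or e) and (b or a) and e   — idempotence
= (b or a) and e   — absorption

(b or a) and e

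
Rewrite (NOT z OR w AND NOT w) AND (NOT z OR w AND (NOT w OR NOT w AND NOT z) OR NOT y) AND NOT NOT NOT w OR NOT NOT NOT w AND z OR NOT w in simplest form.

NOT w

(NOT z OR w AND NOT w) AND (NOT z OR w AND (NOT w OR NOT w AND NOT z) OR NOT y) AND NOT NOT NOT w OR NOT NOT NOT w AND z OR NOT w
= (NOT z OR w AND NOT w) AND (NOT z OR w AND NOT w OR NOT y) AND NOT NOT NOT w OR NOT NOT NOT w AND z OR NOT w   — absorption
= (NOT z OR w AND NOT w) AND NOT NOT NOT w OR NOT NOT NOT w AND z OR NOT w   — absorption
= NOT z AND NOT NOT NOT w OR NOT NOT NOT w AND z OR NOT w   — complement / identity
= NOT NOT NOT w OR NOT w   — distribution
= NOT w OR NOT w   — double negation
= NOT w   — idempotence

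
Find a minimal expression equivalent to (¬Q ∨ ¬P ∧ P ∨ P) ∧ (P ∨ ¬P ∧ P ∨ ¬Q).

¬Q ∨ P

(¬Q ∨ ¬P ∧ P ∨ P) ∧ (P ∨ ¬P ∧ P ∨ ¬Q)
= ¬Q ∨ (¬P ∧ P ∨ P) ∧ (P ∨ ¬P ∧ P)   (distribution)
= ¬Q ∨ ¬P ∧ P ∨ P ∧ P   (distribution)
= ¬Q ∨ P   (distribution)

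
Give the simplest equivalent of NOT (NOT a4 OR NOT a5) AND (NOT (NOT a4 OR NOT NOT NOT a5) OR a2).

a4 AND a5

NOT (NOT a4 OR NOT a5) AND (NOT (NOT a4 OR NOT NOT NOT a5) OR a2)
= NOT (NOT a4 OR NOT a5) AND (NOT (NOT a4 OR NOT a5) OR a2)
= NOT (NOT a4 OR NOT a5)
= a4 AND a5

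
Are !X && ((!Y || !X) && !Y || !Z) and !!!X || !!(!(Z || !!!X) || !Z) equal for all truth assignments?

E1: !X && ((!Y || !X) && !Y || !Z)
    = !X && (!Y || !Z)   (absorption)
E2: !!!X || !!(!(Z || !!!X) || !Z)
    = !!!X || !!(!(Z || !X) || !Z)   (double negation)
    = !!!X || !((Z || !X) && Z)   (De Morgan)
    = !!!X || !Z   (absorption)
    = !X || !Z   (double negation)
These differ: at X=1, Y=1, Z=0, E1 = 0 but E2 = 1.

No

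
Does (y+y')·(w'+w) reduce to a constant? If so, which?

yes, True

(y+y')·(w'+w)
= y+y'   [complement / identity]
= 1   [complement]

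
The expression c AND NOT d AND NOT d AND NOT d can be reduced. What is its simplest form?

c AND NOT d AND NOT d AND NOT d
= c AND NOT d AND NOT d   [idempotence]
= c AND NOT d   [idempotence]

c AND NOT d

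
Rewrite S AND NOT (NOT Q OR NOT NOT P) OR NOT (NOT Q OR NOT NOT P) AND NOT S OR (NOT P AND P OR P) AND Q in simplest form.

S AND NOT (NOT Q OR NOT NOT P) OR NOT (NOT Q OR NOT NOT P) AND NOT S OR (NOT P AND P OR P) AND Q
= S AND NOT (NOT Q OR NOT NOT P) OR NOT (NOT Q OR NOT NOT P) AND NOT S OR P AND Q   (complement / identity)
= NOT (NOT Q OR NOT NOT P) OR P AND Q   (distribution)
= Q AND NOT P OR P AND Q   (De Morgan)
= Q   (distribution)

Q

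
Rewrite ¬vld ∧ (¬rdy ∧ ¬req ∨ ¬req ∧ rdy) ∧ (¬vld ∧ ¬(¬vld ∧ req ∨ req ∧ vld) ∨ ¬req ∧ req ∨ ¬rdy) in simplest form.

¬vld ∧ (¬rdy ∧ ¬req ∨ ¬req ∧ rdy) ∧ (¬vld ∧ ¬(¬vld ∧ req ∨ req ∧ vld) ∨ ¬req ∧ req ∨ ¬rdy)
= ¬vld ∧ (¬rdy ∧ ¬req ∨ ¬req ∧ rdy) ∧ (¬vld ∧ ¬req ∨ ¬req ∧ req ∨ ¬rdy)   — distribution
= ¬vld ∧ (¬rdy ∧ ¬req ∨ ¬req ∧ rdy) ∧ (¬vld ∧ ¬req ∨ ¬rdy)   — complement / identity
= ¬vld ∧ ¬req ∧ (¬vld ∧ ¬req ∨ ¬rdy)   — distribution
= ¬vld ∧ ¬req   — absorption

¬vld ∧ ¬req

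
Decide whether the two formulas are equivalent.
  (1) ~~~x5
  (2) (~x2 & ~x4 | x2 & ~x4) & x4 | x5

No

E1: ~~~x5
    = ~x5   [double negation]
E2: (~x2 & ~x4 | x2 & ~x4) & x4 | x5
    = ~x4 & x4 | x5   [distribution]
    = x5   [complement / identity]
These differ: at x2=0, x4=0, x5=1, E1 = 0 but E2 = 1.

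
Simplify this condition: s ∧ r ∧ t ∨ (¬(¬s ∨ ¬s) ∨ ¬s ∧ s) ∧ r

s ∧ r ∧ t ∨ (¬(¬s ∨ ¬s) ∨ ¬s ∧ s) ∧ r
= s ∧ r ∧ t ∨ (s ∧ s ∨ ¬s ∧ s) ∧ r
= s ∧ r ∧ t ∨ s ∧ r
= s ∧ r

s ∧ r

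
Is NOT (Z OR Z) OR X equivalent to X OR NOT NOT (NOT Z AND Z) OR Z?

E1: NOT (Z OR Z) OR X
    = NOT Z OR X
E2: X OR NOT NOT (NOT Z AND Z) OR Z
    = X OR NOT Z AND Z OR Z
    = X OR Z
These differ: at X=0, Z=0, E1 = 1 but E2 = 0.

No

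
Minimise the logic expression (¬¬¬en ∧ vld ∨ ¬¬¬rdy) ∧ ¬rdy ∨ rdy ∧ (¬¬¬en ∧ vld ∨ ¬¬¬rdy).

(¬¬¬en ∧ vld ∨ ¬¬¬rdy) ∧ ¬rdy ∨ rdy ∧ (¬¬¬en ∧ vld ∨ ¬¬¬rdy)
= ¬¬¬en ∧ vld ∨ ¬¬¬rdy   — distribution
= ¬en ∧ vld ∨ ¬¬¬rdy   — double negation
= ¬en ∧ vld ∨ ¬rdy   — double negation

¬en ∧ vld ∨ ¬rdy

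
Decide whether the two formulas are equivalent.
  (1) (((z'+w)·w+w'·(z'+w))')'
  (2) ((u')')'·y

No

E1: (((z'+w)·w+w'·(z'+w))')'
    = ((z'+w)')'   [distribution]
    = z'+w   [double negation]
E2: ((u')')'·y
    = u'·y   [double negation]
These differ: at u=1, w=1, y=0, z=0, E1 = 1 but E2 = 0.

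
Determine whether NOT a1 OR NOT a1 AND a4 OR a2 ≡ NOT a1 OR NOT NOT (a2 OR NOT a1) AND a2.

Yes

E1: NOT a1 OR NOT a1 AND a4 OR a2
    = NOT a1 OR a2   [absorption]
E2: NOT a1 OR NOT NOT (a2 OR NOT a1) AND a2
    = NOT a1 OR (a2 OR NOT a1) AND a2   [double negation]
    = NOT a1 OR a2   [absorption]
Both reduce to NOT a1 OR a2, so they are equivalent.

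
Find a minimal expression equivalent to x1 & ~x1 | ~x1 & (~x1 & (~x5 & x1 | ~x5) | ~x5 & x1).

x1 & ~x1 | ~x1 & (~x1 & (~x5 & x1 | ~x5) | ~x5 & x1)
= ~x1 & (~x1 & (~x5 & x1 | ~x5) | ~x5 & x1)   (complement / identity)
= ~x1 & (~x1 & ~x5 | ~x5 & x1)   (absorption)
= ~x1 & ~x5   (distribution)

~x1 & ~x5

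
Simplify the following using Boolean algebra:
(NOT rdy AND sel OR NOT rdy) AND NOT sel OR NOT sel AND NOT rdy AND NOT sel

NOT rdy AND NOT sel

(NOT rdy AND sel OR NOT rdy) AND NOT sel OR NOT sel AND NOT rdy AND NOT sel
= NOT rdy AND NOT sel OR NOT sel AND NOT rdy AND NOT sel   — absorption
= (NOT rdy OR NOT rdy AND NOT sel) AND NOT sel   — distribution
= NOT rdy AND NOT sel   — absorption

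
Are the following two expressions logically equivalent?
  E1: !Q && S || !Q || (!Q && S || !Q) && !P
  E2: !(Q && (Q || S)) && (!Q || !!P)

E1: !Q && S || !Q || (!Q && S || !Q) && !P
    = !Q && S || !Q   [absorption]
    = !Q   [absorption]
E2: !(Q && (Q || S)) && (!Q || !!P)
    = !Q && (!Q || !!P)   [absorption]
    = !Q && (!Q || P)   [double negation]
    = !Q   [absorption]
Both reduce to !Q, so they are equivalent.

Yes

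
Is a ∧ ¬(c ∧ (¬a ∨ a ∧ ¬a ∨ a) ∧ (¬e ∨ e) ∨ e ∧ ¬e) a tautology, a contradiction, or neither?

a ∧ ¬(c ∧ (¬a ∨ a ∧ ¬a ∨ a) ∧ (¬e ∨ e) ∨ e ∧ ¬e)
= a ∧ ¬(c ∧ (¬a ∨ a ∧ ¬a ∨ a) ∧ (¬e ∨ e))
= a ∧ ¬(c ∧ (¬a ∨ a) ∧ (¬e ∨ e))
= a ∧ ¬(c ∧ (¬a ∨ a))
= a ∧ ¬c
This depends on a, c, so it is not a constant.

neither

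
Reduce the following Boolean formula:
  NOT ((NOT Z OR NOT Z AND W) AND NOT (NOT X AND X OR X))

NOT ((NOT Z OR NOT Z AND W) AND NOT (NOT X AND X OR X))
= NOT (NOT Z AND NOT (NOT X AND X OR X))   [absorption]
= NOT (NOT Z AND NOT X)   [complement / identity]
= Z OR X   [De Morgan]

Z OR X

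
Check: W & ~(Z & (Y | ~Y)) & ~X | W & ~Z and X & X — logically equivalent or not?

No

E1: W & ~(Z & (Y | ~Y)) & ~X | W & ~Z
    = W & ~Z & ~X | W & ~Z
    = W & ~Z
E2: X & X
    = X
These differ: at W=0, X=1, Y=0, Z=0, E1 = 0 but E2 = 1.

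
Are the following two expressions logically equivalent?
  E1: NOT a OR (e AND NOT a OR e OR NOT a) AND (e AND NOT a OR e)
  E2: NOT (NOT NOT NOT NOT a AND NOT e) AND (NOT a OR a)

Yes

E1: NOT a OR (e AND NOT a OR e OR NOT a) AND (e AND NOT a OR e)
    = NOT a OR e AND NOT a OR e   — absorption
    = NOT a OR e   — absorption
E2: NOT (NOT NOT NOT NOT a AND NOT e) AND (NOT a OR a)
    = NOT (NOT NOT a AND NOT e) AND (NOT a OR a)   — double negation
    = NOT (NOT NOT a AND NOT e)   — complement / identity
    = NOT a OR e   — De Morgan
Both reduce to NOT a OR e, so they are equivalent.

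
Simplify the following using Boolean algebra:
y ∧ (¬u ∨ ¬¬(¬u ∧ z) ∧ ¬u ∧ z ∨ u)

y

y ∧ (¬u ∨ ¬¬(¬u ∧ z) ∧ ¬u ∧ z ∨ u)
= y ∧ (¬u ∨ ¬u ∧ z ∧ ¬u ∧ z ∨ u)   — double negation
= y ∧ (¬u ∨ ¬u ∧ z ∨ u)   — idempotence
= y ∧ (¬u ∨ u)   — absorption
= y   — complement / identity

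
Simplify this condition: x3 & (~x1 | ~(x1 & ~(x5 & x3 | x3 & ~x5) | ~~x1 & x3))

x3 & (~x1 | ~(x1 & ~(x5 & x3 | x3 & ~x5) | ~~x1 & x3))
= x3 & (~x1 | ~(x1 & ~x3 | ~~x1 & x3))   — distribution
= x3 & (~x1 | ~(x1 & ~x3 | x1 & x3))   — double negation
= x3 & (~x1 | ~x1)   — distribution
= x3 & ~x1   — idempotence

x3 & ~x1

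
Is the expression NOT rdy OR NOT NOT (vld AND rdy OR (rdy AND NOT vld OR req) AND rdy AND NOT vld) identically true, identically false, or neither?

NOT rdy OR NOT NOT (vld AND rdy OR (rdy AND NOT vld OR req) AND rdy AND NOT vld)
= NOT rdy OR NOT NOT (vld AND rdy OR rdy AND NOT vld)
= NOT rdy OR NOT NOT rdy
= NOT rdy OR rdy
= TRUE

identically true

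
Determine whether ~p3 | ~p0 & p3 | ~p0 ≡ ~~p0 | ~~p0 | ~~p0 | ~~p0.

No

E1: ~p3 | ~p0 & p3 | ~p0
    = ~p3 | ~p0
E2: ~~p0 | ~~p0 | ~~p0 | ~~p0
    = ~~p0 | ~~p0
    = ~~p0
    = p0
These differ: at p0=0, p3=0, E1 = 1 but E2 = 0.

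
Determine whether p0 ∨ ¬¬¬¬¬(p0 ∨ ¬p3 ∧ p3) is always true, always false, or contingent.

always true

p0 ∨ ¬¬¬¬¬(p0 ∨ ¬p3 ∧ p3)
= p0 ∨ ¬¬¬(p0 ∨ ¬p3 ∧ p3)   [double negation]
= p0 ∨ ¬(p0 ∨ ¬p3 ∧ p3)   [double negation]
= p0 ∨ ¬p0   [complement / identity]
= True   [complement]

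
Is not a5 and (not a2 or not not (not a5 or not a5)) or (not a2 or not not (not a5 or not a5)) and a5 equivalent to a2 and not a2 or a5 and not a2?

No

E1: not a5 and (not a2 or not not (not a5 or not a5)) or (not a2 or not not (not a5 or not a5)) and a5
    = not a2 or not not (not a5 or not a5)   (distribution)
    = not a2 or not (a5 and a5)   (De Morgan)
    = not a2 or not a5   (idempotence)
E2: a2 and not a2 or a5 and not a2
    = a5 and not a2   (complement / identity)
These differ: at a2=0, a5=0, E1 = 1 but E2 = 0.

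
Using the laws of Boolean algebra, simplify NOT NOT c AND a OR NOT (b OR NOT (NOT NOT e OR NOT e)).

c AND a OR NOT b

NOT NOT c AND a OR NOT (b OR NOT (NOT NOT e OR NOT e))
= NOT NOT c AND a OR NOT (b OR NOT e AND e)   (De Morgan)
= NOT NOT c AND a OR NOT b   (complement / identity)
= c AND a OR NOT b   (double negation)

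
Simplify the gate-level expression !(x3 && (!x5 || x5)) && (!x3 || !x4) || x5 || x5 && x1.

!x3 || x5

!(x3 && (!x5 || x5)) && (!x3 || !x4) || x5 || x5 && x1
= !x3 && (!x3 || !x4) || x5 || x5 && x1   (complement / identity)
= !x3 && (!x3 || !x4) || x5   (absorption)
= !x3 || x5   (absorption)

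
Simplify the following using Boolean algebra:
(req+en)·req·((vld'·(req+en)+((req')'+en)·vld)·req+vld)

req

(req+en)·req·((vld'·(req+en)+((req')'+en)·vld)·req+vld)
= (req+en)·req·((vld'·(req+en)+(req+en)·vld)·req+vld)   (double negation)
= (req+en)·req·((req+en)·req+vld)   (distribution)
= (req+en)·req   (absorption)
= req   (absorption)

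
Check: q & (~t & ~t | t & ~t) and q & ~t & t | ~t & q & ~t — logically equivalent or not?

E1: q & (~t & ~t | t & ~t)
    = q & ~t   (distribution)
E2: q & ~t & t | ~t & q & ~t
    = q & ~t   (distribution)
Both reduce to q & ~t, so they are equivalent.

Yes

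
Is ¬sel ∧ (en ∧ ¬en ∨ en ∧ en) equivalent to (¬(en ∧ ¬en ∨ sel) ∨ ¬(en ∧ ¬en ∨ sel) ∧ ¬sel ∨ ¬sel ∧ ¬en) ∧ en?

Yes

E1: ¬sel ∧ (en ∧ ¬en ∨ en ∧ en)
    = ¬sel ∧ en   (distribution)
E2: (¬(en ∧ ¬en ∨ sel) ∨ ¬(en ∧ ¬en ∨ sel) ∧ ¬sel ∨ ¬sel ∧ ¬en) ∧ en
    = (¬(en ∧ ¬en ∨ sel) ∨ ¬sel ∧ ¬en) ∧ en   (absorption)
    = (¬sel ∨ ¬sel ∧ ¬en) ∧ en   (complement / identity)
    = ¬sel ∧ en   (absorption)
Both reduce to ¬sel ∧ en, so they are equivalent.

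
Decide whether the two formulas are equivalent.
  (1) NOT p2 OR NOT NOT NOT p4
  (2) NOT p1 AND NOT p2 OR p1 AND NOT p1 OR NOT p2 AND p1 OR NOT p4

E1: NOT p2 OR NOT NOT NOT p4
    = NOT p2 OR NOT p4   — double negation
E2: NOT p1 AND NOT p2 OR p1 AND NOT p1 OR NOT p2 AND p1 OR NOT p4
    = NOT p1 AND NOT p2 OR NOT p2 AND p1 OR NOT p4   — complement / identity
    = NOT p2 OR NOT p4   — distribution
Both reduce to NOT p2 OR NOT p4, so they are equivalent.

Yes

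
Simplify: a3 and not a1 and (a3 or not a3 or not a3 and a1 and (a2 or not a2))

a3 and not a1

a3 and not a1 and (a3 or not a3 or not a3 and a1 and (a2 or not a2))
= a3 and not a1 and (a3 or not a3 or not a3 and a1)   — complement / identity
= a3 and not a1 and (a3 or not a3)   — absorption
= a3 and not a1   — complement / identity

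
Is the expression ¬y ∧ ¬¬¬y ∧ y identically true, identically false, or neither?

¬y ∧ ¬¬¬y ∧ y
= ¬y ∧ ¬y ∧ y   (double negation)
= ¬y ∧ y   (idempotence)
= False   (complement)

identically false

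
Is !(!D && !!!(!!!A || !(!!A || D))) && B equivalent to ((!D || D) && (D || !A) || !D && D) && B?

Yes

E1: !(!D && !!!(!!!A || !(!!A || D))) && B
    = !(!D && !!(!!A && (!!A || D))) && B   — De Morgan
    = !(!D && !!!!A) && B   — absorption
    = (D || !!!A) && B   — De Morgan
    = (D || !A) && B   — double negation
E2: ((!D || D) && (D || !A) || !D && D) && B
    = (!D || D) && (D || !A) && B   — complement / identity
    = (D || !A) && B   — complement / identity
Both reduce to (D || !A) && B, so they are equivalent.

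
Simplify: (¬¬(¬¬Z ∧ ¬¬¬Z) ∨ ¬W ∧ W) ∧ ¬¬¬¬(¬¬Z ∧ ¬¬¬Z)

False

(¬¬(¬¬Z ∧ ¬¬¬Z) ∨ ¬W ∧ W) ∧ ¬¬¬¬(¬¬Z ∧ ¬¬¬Z)
= (¬¬(¬¬Z ∧ ¬¬¬Z) ∨ ¬W ∧ W) ∧ ¬¬(¬¬Z ∧ ¬¬¬Z)   — double negation
= ¬¬(¬¬Z ∧ ¬¬¬Z) ∧ ¬¬(¬¬Z ∧ ¬¬¬Z)   — complement / identity
= ¬¬(¬¬Z ∧ ¬¬¬Z)   — idempotence
= ¬(¬Z ∨ ¬¬Z)   — De Morgan
= Z ∧ ¬Z   — De Morgan
= False   — complement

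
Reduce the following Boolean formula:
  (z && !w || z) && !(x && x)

z && !x

(z && !w || z) && !(x && x)
= (z && !w || z) && !x   (idempotence)
= z && !x   (absorption)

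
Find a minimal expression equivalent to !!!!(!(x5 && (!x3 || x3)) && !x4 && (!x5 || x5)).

!!!!(!(x5 && (!x3 || x3)) && !x4 && (!x5 || x5))
= !!!!(!x5 && !x4 && (!x5 || x5))
= !!(!x5 && !x4 && (!x5 || x5))
= !x5 && !x4 && (!x5 || x5)
= !x5 && !x4

!x5 && !x4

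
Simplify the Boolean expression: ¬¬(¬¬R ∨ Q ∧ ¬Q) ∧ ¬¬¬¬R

R

¬¬(¬¬R ∨ Q ∧ ¬Q) ∧ ¬¬¬¬R
= ¬¬(¬¬R ∨ Q ∧ ¬Q) ∧ ¬¬R   [double negation]
= ¬¬¬¬R ∧ ¬¬R   [complement / identity]
= ¬¬R ∧ ¬¬R   [double negation]
= ¬¬R ∧ R   [double negation]
= R ∧ R   [double negation]
= R   [idempotence]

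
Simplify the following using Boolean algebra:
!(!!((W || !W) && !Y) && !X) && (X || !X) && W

(Y || X) && W

!(!!((W || !W) && !Y) && !X) && (X || !X) && W
= !(!!!Y && !X) && (X || !X) && W
= !(!Y && !X) && (X || !X) && W
= !(!Y && !X) && W
= (Y || X) && W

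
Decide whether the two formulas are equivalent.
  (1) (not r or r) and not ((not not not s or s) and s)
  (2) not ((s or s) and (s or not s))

E1: (not r or r) and not ((not not not s or s) and s)
    = not ((not not not s or s) and s)   [complement / identity]
    = not ((not s or s) and s)   [double negation]
    = not s   [complement / identity]
E2: not ((s or s) and (s or not s))
    = not (s or s)   [complement / identity]
    = not s   [idempotence]
Both reduce to not s, so they are equivalent.

Yes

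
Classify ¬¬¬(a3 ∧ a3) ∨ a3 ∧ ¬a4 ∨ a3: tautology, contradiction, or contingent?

tautology

¬¬¬(a3 ∧ a3) ∨ a3 ∧ ¬a4 ∨ a3
= ¬(a3 ∧ a3) ∨ a3 ∧ ¬a4 ∨ a3   (double negation)
= ¬a3 ∨ a3 ∧ ¬a4 ∨ a3   (idempotence)
= ¬a3 ∨ a3   (absorption)
= True   (complement)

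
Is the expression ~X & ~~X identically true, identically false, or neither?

~X & ~~X
= ~X & X   — double negation
= 0   — complement

identically false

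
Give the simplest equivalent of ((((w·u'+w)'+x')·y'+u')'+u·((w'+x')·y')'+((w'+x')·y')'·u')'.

((((w·u'+w)'+x')·y'+u')'+u·((w'+x')·y')'+((w'+x')·y')'·u')'
= ((((w·u'+w)'+x')·y'+u')'+((w'+x')·y')')'   (distribution)
= (((w'+x')·y'+u')'+((w'+x')·y')')'   (absorption)
= ((w'+x')·y'+u')·(w'+x')·y'   (De Morgan)
= (w'+x')·y'   (absorption)

(w'+x')·y'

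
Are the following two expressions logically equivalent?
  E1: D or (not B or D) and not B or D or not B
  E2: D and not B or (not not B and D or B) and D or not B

E1: D or (not B or D) and not B or D or not B
    = D or not B or D or not B   — absorption
    = D or not B   — idempotence
E2: D and not B or (not not B and D or B) and D or not B
    = D and not B or (B and D or B) and D or not B   — double negation
    = D and not B or B and D or not B   — absorption
    = D or not B   — distribution
Both reduce to D or not B, so they are equivalent.

Yes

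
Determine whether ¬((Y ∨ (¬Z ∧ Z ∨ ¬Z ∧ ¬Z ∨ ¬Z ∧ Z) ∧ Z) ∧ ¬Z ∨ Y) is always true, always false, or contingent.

¬((Y ∨ (¬Z ∧ Z ∨ ¬Z ∧ ¬Z ∨ ¬Z ∧ Z) ∧ Z) ∧ ¬Z ∨ Y)
= ¬((Y ∨ (¬Z ∧ ¬Z ∨ ¬Z ∧ Z) ∧ Z) ∧ ¬Z ∨ Y)   — complement / identity
= ¬((Y ∨ ¬Z ∧ Z) ∧ ¬Z ∨ Y)   — distribution
= ¬(Y ∧ ¬Z ∨ Y)   — complement / identity
= ¬Y   — absorption
This depends on Y, so it is not a constant.

contingent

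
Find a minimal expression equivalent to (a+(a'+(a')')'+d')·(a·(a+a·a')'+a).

(a+(a'+(a')')'+d')·(a·(a+a·a')'+a)
= ((a'+(a')')'+d')·a·(a+a·a')'+a
= ((a'+(a')')'+d')·a·a'+a
= (a·a'+d')·a·a'+a
= a·a'+a
= a

a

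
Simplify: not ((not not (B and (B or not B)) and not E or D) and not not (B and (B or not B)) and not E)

not B or E

not ((not not (B and (B or not B)) and not E or D) and not not (B and (B or not B)) and not E)
= not (not not (B and (B or not B)) and not E)   [absorption]
= not (B and (B or not B)) or E   [De Morgan]
= not B or E   [complement / identity]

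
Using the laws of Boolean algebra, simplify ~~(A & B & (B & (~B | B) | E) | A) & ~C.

A & ~C

~~(A & B & (B & (~B | B) | E) | A) & ~C
= ~~(A & B & (B | E) | A) & ~C   — complement / identity
= ~~(A & B | A) & ~C   — absorption
= (A & B | A) & ~C   — double negation
= A & ~C   — absorption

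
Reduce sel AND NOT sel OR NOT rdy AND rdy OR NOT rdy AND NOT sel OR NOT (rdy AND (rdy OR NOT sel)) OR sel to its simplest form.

sel AND NOT sel OR NOT rdy AND rdy OR NOT rdy AND NOT sel OR NOT (rdy AND (rdy OR NOT sel)) OR sel
= sel AND NOT sel OR NOT rdy AND NOT sel OR NOT (rdy AND (rdy OR NOT sel)) OR sel   (complement / identity)
= sel AND NOT sel OR NOT rdy AND NOT sel OR NOT rdy OR sel   (absorption)
= NOT rdy AND NOT sel OR NOT rdy OR sel   (complement / identity)
= NOT rdy OR sel   (absorption)

NOT rdy OR sel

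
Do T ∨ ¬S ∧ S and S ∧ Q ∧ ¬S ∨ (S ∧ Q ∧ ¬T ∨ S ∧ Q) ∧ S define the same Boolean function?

E1: T ∨ ¬S ∧ S
    = T   (complement / identity)
E2: S ∧ Q ∧ ¬S ∨ (S ∧ Q ∧ ¬T ∨ S ∧ Q) ∧ S
    = S ∧ Q ∧ ¬S ∨ S ∧ Q ∧ S   (absorption)
    = S ∧ Q   (distribution)
These differ: at Q=1, S=0, T=1, E1 = 1 but E2 = 0.

No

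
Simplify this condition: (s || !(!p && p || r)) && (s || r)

s

(s || !(!p && p || r)) && (s || r)
= (s || !r) && (s || r)
= !r && r || s
= s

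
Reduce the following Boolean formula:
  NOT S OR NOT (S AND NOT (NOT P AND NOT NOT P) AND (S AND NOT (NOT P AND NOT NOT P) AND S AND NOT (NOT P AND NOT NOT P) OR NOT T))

NOT S

NOT S OR NOT (S AND NOT (NOT P AND NOT NOT P) AND (S AND NOT (NOT P AND NOT NOT P) AND S AND NOT (NOT P AND NOT NOT P) OR NOT T))
= NOT S OR NOT (S AND NOT (NOT P AND NOT NOT P) AND (S AND NOT (NOT P AND NOT NOT P) OR NOT T))   [idempotence]
= NOT S OR NOT (S AND NOT (NOT P AND NOT NOT P))   [absorption]
= NOT S OR NOT (S AND (P OR NOT P))   [De Morgan]
= NOT S OR NOT S   [complement / identity]
= NOT S   [idempotence]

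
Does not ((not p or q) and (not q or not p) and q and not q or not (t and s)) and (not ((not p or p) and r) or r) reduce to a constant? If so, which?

no

not ((not p or q) and (not q or not p) and q and not q or not (t and s)) and (not ((not p or p) and r) or r)
= not ((not p or q) and (not q or not p) and q and not q or not (t and s)) and (not r or r)   (complement / identity)
= not ((q and not q or not p) and q and not q or not (t and s)) and (not r or r)   (distribution)
= not (q and not q or not (t and s)) and (not r or r)   (absorption)
= not not (t and s) and (not r or r)   (complement / identity)
= not not (t and s)   (complement / identity)
= t and s   (double negation)
This depends on s, t, so it is not a constant.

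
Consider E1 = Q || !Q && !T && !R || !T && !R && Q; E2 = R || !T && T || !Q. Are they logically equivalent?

No

E1: Q || !Q && !T && !R || !T && !R && Q
    = Q || !T && !R   (distribution)
E2: R || !T && T || !Q
    = R || !Q   (complement / identity)
These differ: at Q=0, R=1, T=1, E1 = 0 but E2 = 1.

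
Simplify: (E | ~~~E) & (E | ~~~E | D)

1

(E | ~~~E) & (E | ~~~E | D)
= E | ~~~E   [absorption]
= E | ~E   [double negation]
= 1   [complement]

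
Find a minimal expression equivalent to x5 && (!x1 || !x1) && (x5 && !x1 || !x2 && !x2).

x5 && (!x1 || !x1) && (x5 && !x1 || !x2 && !x2)
= x5 && (!x1 || !x1) && (x5 && !x1 || !x2)
= x5 && !x1 && (x5 && !x1 || !x2)
= x5 && !x1

x5 && !x1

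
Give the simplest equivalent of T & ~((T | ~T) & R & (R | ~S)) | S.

T & ~R | S

T & ~((T | ~T) & R & (R | ~S)) | S
= T & ~((T | ~T) & R) | S   — absorption
= T & ~R | S   — complement / identity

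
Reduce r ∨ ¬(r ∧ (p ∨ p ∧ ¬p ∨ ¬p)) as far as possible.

r ∨ ¬(r ∧ (p ∨ p ∧ ¬p ∨ ¬p))
= r ∨ ¬(r ∧ (p ∨ ¬p))   (complement / identity)
= r ∨ ¬r   (complement / identity)
= True   (complement)

True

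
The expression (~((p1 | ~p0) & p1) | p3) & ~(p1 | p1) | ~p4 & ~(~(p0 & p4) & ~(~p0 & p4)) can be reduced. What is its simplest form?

~p1

(~((p1 | ~p0) & p1) | p3) & ~(p1 | p1) | ~p4 & ~(~(p0 & p4) & ~(~p0 & p4))
= (~((p1 | ~p0) & p1) | p3) & ~(p1 | p1) | ~p4 & (p0 & p4 | ~p0 & p4)
= (~((p1 | ~p0) & p1) | p3) & ~(p1 | p1) | ~p4 & p4
= (~p1 | p3) & ~(p1 | p1) | ~p4 & p4
= (~p1 | p3) & ~(p1 | p1)
= (~p1 | p3) & ~p1
= ~p1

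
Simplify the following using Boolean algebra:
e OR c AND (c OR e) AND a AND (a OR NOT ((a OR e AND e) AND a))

e OR c AND (c OR e) AND a AND (a OR NOT ((a OR e AND e) AND a))
= e OR c AND a AND (a OR NOT ((a OR e AND e) AND a))   [absorption]
= e OR c AND a AND (a OR NOT ((a OR e) AND a))   [idempotence]
= e OR c AND a AND (a OR NOT a)   [absorption]
= e OR c AND a   [complement / identity]

e OR c AND a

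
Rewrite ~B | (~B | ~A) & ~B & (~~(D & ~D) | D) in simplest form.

~B

~B | (~B | ~A) & ~B & (~~(D & ~D) | D)
= ~B | (~B | ~A) & ~B & (D & ~D | D)   (double negation)
= ~B | ~B & (D & ~D | D)   (absorption)
= ~B | ~B & D   (complement / identity)
= ~B   (absorption)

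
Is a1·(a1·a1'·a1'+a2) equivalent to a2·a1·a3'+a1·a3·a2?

Yes

E1: a1·(a1·a1'·a1'+a2)
    = a1·(a1·a1'+a2)
    = a1·a2
E2: a2·a1·a3'+a1·a3·a2
    = (a1·a3'+a1·a3)·a2
    = a1·a2
Both reduce to a1·a2, so they are equivalent.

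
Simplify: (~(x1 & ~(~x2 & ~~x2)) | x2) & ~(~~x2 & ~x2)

(~(x1 & ~(~x2 & ~~x2)) | x2) & ~(~~x2 & ~x2)
= (~(x1 & ~(~x2 & ~~x2)) | x2) & (~x2 | x2)   (De Morgan)
= ~(x1 & ~(~x2 & ~~x2)) | x2   (complement / identity)
= ~(x1 & (x2 | ~x2)) | x2   (De Morgan)
= ~x1 | x2   (complement / identity)

~x1 | x2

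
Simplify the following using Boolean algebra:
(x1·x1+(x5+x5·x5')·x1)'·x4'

x1'·x4'

(x1·x1+(x5+x5·x5')·x1)'·x4'
= (x1·x1+x5·x1)'·x4'   — complement / identity
= (x1·(x1+x5))'·x4'   — distribution
= x1'·x4'   — absorption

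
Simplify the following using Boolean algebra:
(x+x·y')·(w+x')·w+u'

(x+x·y')·(w+x')·w+u'
= (x+x·y')·w+u'   [absorption]
= x·w+u'   [absorption]

x·w+u'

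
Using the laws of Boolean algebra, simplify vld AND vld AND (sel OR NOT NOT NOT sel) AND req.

vld AND req

vld AND vld AND (sel OR NOT NOT NOT sel) AND req
= vld AND vld AND (sel OR NOT sel) AND req   — double negation
= vld AND vld AND req   — complement / identity
= vld AND req   — idempotence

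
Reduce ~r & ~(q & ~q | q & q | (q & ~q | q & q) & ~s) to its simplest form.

~r & ~q

~r & ~(q & ~q | q & q | (q & ~q | q & q) & ~s)
= ~r & ~(q & ~q | q & q)   (absorption)
= ~r & ~q   (distribution)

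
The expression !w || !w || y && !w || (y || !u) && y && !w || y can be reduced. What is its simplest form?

!w || !w || y && !w || (y || !u) && y && !w || y
= !w || !w || y && !w || y && !w || y
= !w || !w || y && !w || y
= !w || y && !w || y
= !w || y

!w || y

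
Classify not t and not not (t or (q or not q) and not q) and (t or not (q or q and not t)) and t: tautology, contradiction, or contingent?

not t and not not (t or (q or not q) and not q) and (t or not (q or q and not t)) and t
= not t and not not (t or not q) and (t or not (q or q and not t)) and t   [complement / identity]
= not t and not not (t or not q) and (t or not q) and t   [absorption]
= not t and (t or not q) and (t or not q) and t   [double negation]
= not t and (t or not q) and t   [idempotence]
= not t and t   [absorption]
= False   [complement]

contradiction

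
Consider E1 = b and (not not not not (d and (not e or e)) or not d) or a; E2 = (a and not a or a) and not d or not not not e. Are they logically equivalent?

No

E1: b and (not not not not (d and (not e or e)) or not d) or a
    = b and (not not (d and (not e or e)) or not d) or a   (double negation)
    = b and (d and (not e or e) or not d) or a   (double negation)
    = b and (d or not d) or a   (complement / identity)
    = b or a   (complement / identity)
E2: (a and not a or a) and not d or not not not e
    = a and not d or not not not e   (complement / identity)
    = a and not d or not e   (double negation)
These differ: at a=0, b=0, d=0, e=0, E1 = 0 but E2 = 1.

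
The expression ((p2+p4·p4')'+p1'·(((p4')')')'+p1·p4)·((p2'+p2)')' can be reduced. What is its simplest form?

p2'+p4

((p2+p4·p4')'+p1'·(((p4')')')'+p1·p4)·((p2'+p2)')'
= (p2'+p1'·(((p4')')')'+p1·p4)·((p2'+p2)')'   [complement / identity]
= (p2'+p1'·(((p4')')')'+p1·p4)·(p2'+p2)   [double negation]
= (p2'+p1'·(p4')'+p1·p4)·(p2'+p2)   [double negation]
= (p2'+p1'·p4+p1·p4)·(p2'+p2)   [double negation]
= (p2'+p4)·(p2'+p2)   [distribution]
= p2'+p4   [complement / identity]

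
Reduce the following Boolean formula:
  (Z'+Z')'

Z

(Z'+Z')'
= (Z')'   (idempotence)
= Z   (double negation)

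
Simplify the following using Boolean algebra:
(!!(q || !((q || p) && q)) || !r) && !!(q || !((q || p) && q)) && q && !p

q && !p

(!!(q || !((q || p) && q)) || !r) && !!(q || !((q || p) && q)) && q && !p
= !!(q || !((q || p) && q)) && q && !p   — absorption
= !!(q || !q) && q && !p   — absorption
= (q || !q) && q && !p   — double negation
= q && !p   — complement / identity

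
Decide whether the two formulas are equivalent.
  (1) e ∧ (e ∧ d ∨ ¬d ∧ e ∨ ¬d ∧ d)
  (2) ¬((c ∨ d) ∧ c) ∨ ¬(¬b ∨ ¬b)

E1: e ∧ (e ∧ d ∨ ¬d ∧ e ∨ ¬d ∧ d)
    = e ∧ (e ∨ ¬d ∧ d)   — distribution
    = e ∧ e   — complement / identity
    = e   — idempotence
E2: ¬((c ∨ d) ∧ c) ∨ ¬(¬b ∨ ¬b)
    = ¬c ∨ ¬(¬b ∨ ¬b)   — absorption
    = ¬c ∨ b ∧ b   — De Morgan
    = ¬c ∨ b   — idempotence
These differ: at b=1, c=0, d=0, e=0, E1 = 0 but E2 = 1.

No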